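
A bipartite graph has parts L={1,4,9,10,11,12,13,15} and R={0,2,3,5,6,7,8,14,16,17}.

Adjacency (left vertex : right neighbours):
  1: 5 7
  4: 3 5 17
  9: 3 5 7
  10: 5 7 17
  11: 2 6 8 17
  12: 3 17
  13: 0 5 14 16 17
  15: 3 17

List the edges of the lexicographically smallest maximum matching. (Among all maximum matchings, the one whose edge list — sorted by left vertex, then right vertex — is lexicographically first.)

Lex-smallest maximum matching: {(1,5), (4,3), (9,7), (10,17), (11,2), (13,0)}

|M| = 6 (so the lex-smallest maximum matching has 6 edges)
process left vertices in ascending order; for each, take the smallest-labelled available neighbour that still permits 6 edges overall, or leave it unmatched if none does
lex-smallest matching: {1-5, 4-3, 9-7, 10-17, 11-2, 13-0}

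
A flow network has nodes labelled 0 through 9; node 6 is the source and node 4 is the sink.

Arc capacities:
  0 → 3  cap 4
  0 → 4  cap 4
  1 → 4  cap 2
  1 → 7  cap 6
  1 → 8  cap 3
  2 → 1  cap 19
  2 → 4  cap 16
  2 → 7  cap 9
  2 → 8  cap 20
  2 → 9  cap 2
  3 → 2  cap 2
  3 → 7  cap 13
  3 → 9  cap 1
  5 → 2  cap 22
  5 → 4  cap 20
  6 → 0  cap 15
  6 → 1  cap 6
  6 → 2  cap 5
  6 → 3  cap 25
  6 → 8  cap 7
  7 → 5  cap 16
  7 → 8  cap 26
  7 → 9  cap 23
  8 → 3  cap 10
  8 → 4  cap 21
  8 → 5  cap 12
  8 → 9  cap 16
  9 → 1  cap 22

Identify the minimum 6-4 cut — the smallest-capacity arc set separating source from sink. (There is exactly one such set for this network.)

Min-cut arcs: {(0,4), (3,2), (3,7), (3,9), (6,1), (6,2), (6,8)} (total capacity 38)

augment #1: 6→0→4 push 4
augment #2: 6→1→4 push 2
augment #3: 6→2→4 push 5
augment #4: 6→8→4 push 7
augment #5: 6→1→8→4 push 3
augment #6: 6→3→2→4 push 2
augment #7: 6→1→7→5→4 push 1
augment #8: 6→3→7→5→4 push 13
augment #9: 6→3→9→1→7→5→4 push 1
max flow = 38; residual-reachable set from 6 gives S-side
cut edges (S→T): {(0,4), (3,2), (3,7), (3,9), (6,1), (6,2), (6,8)} total cap 38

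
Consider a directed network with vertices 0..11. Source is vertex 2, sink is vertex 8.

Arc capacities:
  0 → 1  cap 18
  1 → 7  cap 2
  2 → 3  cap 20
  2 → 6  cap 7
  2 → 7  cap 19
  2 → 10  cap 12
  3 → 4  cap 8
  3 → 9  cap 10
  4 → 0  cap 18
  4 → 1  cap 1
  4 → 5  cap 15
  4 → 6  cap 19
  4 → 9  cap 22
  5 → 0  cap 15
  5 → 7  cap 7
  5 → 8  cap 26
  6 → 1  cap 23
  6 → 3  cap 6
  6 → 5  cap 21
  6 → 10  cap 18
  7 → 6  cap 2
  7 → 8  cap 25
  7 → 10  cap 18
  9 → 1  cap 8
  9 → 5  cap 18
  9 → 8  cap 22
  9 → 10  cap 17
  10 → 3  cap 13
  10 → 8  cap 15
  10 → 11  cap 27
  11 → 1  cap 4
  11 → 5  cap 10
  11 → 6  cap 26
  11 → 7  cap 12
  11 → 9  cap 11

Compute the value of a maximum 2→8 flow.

augment #1: 2→7→8 bottleneck 19, total now 19
augment #2: 2→10→8 bottleneck 12, total now 31
augment #3: 2→3→9→8 bottleneck 10, total now 41
augment #4: 2→6→5→8 bottleneck 7, total now 48
augment #5: 2→3→4→5→8 bottleneck 8, total now 56

Maximum flow value: 56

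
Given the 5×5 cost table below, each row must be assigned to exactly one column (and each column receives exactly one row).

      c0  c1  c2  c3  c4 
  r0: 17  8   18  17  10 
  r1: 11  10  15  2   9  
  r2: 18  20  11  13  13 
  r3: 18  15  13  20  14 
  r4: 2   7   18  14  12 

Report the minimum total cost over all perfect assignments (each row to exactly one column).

Minimum assignment cost: 37

optimal assignment: row0→col1 (cost 8), row1→col3 (cost 2), row2→col2 (cost 11), row3→col4 (cost 14), row4→col0 (cost 2)
total = 8 + 2 + 11 + 14 + 2 = 37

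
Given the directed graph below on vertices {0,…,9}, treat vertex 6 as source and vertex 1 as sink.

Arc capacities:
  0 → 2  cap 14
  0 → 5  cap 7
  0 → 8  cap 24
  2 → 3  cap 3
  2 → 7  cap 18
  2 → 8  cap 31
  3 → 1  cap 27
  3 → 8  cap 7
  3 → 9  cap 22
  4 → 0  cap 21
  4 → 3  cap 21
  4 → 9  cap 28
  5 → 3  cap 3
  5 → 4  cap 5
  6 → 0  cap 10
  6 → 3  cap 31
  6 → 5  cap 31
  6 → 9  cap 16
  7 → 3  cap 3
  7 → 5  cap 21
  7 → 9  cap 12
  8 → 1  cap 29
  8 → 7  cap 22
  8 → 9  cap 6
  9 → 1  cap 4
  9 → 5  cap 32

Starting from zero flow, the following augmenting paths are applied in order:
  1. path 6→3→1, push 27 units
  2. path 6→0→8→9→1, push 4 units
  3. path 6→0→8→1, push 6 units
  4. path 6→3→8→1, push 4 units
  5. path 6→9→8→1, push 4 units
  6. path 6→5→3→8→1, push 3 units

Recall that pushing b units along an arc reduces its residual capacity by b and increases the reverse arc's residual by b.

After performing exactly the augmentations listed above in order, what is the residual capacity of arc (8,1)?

Residual capacity of (8,1): 12

after path 1 (6→3→1, push 27): res(8,1)=29
after path 2 (6→0→8→9→1, push 4): res(8,1)=29
after path 3 (6→0→8→1, push 6): res(8,1)=23
after path 4 (6→3→8→1, push 4): res(8,1)=19
after path 5 (6→9→8→1, push 4): res(8,1)=15
after path 6 (6→5→3→8→1, push 3): res(8,1)=12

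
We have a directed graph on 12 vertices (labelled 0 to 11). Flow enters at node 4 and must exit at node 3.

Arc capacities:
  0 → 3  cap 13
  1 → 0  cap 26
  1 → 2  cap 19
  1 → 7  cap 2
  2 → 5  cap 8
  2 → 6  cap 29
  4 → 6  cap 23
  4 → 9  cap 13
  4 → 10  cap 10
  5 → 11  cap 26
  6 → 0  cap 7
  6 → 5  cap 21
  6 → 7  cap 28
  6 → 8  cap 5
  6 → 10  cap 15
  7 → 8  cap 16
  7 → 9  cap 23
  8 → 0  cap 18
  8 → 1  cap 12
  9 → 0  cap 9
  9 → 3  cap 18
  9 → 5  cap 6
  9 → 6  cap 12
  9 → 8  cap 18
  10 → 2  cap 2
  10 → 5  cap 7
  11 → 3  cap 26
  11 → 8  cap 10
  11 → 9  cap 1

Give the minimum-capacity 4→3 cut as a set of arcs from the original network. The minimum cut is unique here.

Min-cut arcs: {(4,6), (4,9), (10,2), (10,5)} (total capacity 45)

augment #1: 4→9→3 push 13
augment #2: 4→6→0→3 push 7
augment #3: 4→6→5→11→3 push 16
augment #4: 4→10→5→11→3 push 7
augment #5: 4→10→2→5→11→3 push 2
max flow = 45; residual-reachable set from 4 gives S-side
cut edges (S→T): {(4,6), (4,9), (10,2), (10,5)} total cap 45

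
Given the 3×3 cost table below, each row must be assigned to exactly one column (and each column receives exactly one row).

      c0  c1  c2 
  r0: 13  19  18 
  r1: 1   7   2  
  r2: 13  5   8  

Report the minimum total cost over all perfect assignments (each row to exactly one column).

Minimum assignment cost: 20

optimal assignment: row0→col0 (cost 13), row1→col2 (cost 2), row2→col1 (cost 5)
total = 13 + 2 + 5 = 20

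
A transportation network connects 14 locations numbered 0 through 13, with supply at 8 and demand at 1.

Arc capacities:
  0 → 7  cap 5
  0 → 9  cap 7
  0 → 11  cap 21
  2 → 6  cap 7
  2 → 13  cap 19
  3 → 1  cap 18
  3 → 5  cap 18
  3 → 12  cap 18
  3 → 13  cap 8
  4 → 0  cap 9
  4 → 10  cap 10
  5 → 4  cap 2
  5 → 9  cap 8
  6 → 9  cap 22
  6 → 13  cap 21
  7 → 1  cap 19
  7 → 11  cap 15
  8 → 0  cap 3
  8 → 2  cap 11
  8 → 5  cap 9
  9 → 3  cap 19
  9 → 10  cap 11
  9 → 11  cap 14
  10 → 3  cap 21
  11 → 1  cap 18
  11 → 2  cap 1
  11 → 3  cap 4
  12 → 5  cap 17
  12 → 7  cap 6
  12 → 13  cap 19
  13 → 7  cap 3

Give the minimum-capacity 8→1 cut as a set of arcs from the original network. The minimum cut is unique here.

Min-cut arcs: {(2,6), (8,0), (8,5), (13,7)} (total capacity 22)

augment #1: 8→0→7→1 push 3
augment #2: 8→2→13→7→1 push 3
augment #3: 8→5→9→3→1 push 8
augment #4: 8→2→6→9→3→1 push 7
augment #5: 8→5→4→0→7→1 push 1
max flow = 22; residual-reachable set from 8 gives S-side
cut edges (S→T): {(2,6), (8,0), (8,5), (13,7)} total cap 22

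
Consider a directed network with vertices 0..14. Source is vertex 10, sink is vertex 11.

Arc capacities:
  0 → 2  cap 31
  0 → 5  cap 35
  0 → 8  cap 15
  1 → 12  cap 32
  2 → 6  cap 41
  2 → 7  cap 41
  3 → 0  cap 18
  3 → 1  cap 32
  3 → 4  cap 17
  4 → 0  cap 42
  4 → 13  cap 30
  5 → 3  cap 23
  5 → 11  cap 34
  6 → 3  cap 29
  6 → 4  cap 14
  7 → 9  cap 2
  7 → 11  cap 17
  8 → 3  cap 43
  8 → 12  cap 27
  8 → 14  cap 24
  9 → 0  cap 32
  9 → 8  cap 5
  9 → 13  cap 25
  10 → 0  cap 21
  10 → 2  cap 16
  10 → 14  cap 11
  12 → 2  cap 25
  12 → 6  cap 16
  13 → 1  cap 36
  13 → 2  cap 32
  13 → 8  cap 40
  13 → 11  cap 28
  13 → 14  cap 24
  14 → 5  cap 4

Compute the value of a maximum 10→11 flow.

Maximum flow value: 41

augment #1: 10→0→5→11 bottleneck 21, total now 21
augment #2: 10→2→7→11 bottleneck 16, total now 37
augment #3: 10→14→5→11 bottleneck 4, total now 41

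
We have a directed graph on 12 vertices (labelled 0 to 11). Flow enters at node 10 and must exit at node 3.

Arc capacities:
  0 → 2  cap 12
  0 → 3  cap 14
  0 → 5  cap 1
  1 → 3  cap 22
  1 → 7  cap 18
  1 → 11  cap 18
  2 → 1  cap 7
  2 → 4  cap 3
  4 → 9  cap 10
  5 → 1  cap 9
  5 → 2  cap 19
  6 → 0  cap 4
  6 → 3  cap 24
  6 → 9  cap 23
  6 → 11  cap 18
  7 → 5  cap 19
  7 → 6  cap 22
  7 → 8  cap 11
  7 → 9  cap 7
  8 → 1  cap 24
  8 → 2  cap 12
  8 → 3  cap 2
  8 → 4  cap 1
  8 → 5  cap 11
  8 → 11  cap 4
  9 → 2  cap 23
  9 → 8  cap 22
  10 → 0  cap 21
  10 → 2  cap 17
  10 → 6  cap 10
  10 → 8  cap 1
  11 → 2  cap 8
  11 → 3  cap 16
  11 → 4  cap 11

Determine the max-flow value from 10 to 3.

augment #1: 10→0→3 bottleneck 14, total now 14
augment #2: 10→6→3 bottleneck 10, total now 24
augment #3: 10→8→3 bottleneck 1, total now 25
augment #4: 10→2→1→3 bottleneck 7, total now 32
augment #5: 10→0→5→1→3 bottleneck 1, total now 33
augment #6: 10→2→4→9→8→3 bottleneck 1, total now 34
augment #7: 10→2→4→9→8→1→3 bottleneck 2, total now 36

Maximum flow value: 36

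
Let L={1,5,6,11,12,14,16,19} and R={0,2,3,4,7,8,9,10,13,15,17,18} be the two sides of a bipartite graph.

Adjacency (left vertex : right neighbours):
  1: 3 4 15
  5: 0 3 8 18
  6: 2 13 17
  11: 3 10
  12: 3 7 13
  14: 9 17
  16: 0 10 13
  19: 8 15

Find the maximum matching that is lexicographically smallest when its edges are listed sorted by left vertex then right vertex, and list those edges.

|M| = 8 (so the lex-smallest maximum matching has 8 edges)
process left vertices in ascending order; for each, take the smallest-labelled available neighbour that still permits 8 edges overall, or leave it unmatched if none does
lex-smallest matching: {1-3, 5-0, 6-2, 11-10, 12-7, 14-9, 16-13, 19-8}

Lex-smallest maximum matching: {(1,3), (5,0), (6,2), (11,10), (12,7), (14,9), (16,13), (19,8)}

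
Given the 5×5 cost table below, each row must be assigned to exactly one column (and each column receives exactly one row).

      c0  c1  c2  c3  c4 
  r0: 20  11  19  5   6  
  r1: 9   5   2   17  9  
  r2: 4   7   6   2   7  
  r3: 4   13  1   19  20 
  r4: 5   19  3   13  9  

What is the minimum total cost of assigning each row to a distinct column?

optimal assignment: row0→col4 (cost 6), row1→col1 (cost 5), row2→col3 (cost 2), row3→col2 (cost 1), row4→col0 (cost 5)
total = 6 + 5 + 2 + 1 + 5 = 19

Minimum assignment cost: 19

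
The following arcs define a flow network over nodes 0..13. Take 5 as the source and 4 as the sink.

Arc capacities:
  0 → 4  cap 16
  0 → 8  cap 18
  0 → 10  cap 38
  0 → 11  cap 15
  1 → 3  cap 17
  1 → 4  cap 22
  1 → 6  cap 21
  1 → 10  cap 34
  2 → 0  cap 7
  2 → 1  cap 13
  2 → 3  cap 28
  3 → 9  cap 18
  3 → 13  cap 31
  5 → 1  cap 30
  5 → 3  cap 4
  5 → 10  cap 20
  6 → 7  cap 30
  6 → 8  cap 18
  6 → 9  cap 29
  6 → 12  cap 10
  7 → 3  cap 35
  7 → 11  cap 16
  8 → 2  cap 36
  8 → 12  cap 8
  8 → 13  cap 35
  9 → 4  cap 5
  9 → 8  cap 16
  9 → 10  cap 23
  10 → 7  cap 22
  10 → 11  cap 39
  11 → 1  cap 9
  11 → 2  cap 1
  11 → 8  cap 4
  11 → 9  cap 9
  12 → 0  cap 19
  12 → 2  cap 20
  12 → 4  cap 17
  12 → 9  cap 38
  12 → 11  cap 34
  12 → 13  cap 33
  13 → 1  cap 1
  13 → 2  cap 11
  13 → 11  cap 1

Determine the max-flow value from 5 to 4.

augment #1: 5→1→4 bottleneck 22, total now 22
augment #2: 5→3→9→4 bottleneck 4, total now 26
augment #3: 5→1→3→9→4 bottleneck 1, total now 27
augment #4: 5→1→6→12→4 bottleneck 7, total now 34
augment #5: 5→10→11→2→0→4 bottleneck 1, total now 35
augment #6: 5→10→11→8→12→4 bottleneck 4, total now 39
augment #7: 5→10→11→1→6→12→4 bottleneck 3, total now 42
augment #8: 5→10→11→9→8→12→4 bottleneck 3, total now 45
augment #9: 5→10→7→3→13→2→0→4 bottleneck 6, total now 51
augment #10: 5→10→11→9→8→12→0→4 bottleneck 1, total now 52

Maximum flow value: 52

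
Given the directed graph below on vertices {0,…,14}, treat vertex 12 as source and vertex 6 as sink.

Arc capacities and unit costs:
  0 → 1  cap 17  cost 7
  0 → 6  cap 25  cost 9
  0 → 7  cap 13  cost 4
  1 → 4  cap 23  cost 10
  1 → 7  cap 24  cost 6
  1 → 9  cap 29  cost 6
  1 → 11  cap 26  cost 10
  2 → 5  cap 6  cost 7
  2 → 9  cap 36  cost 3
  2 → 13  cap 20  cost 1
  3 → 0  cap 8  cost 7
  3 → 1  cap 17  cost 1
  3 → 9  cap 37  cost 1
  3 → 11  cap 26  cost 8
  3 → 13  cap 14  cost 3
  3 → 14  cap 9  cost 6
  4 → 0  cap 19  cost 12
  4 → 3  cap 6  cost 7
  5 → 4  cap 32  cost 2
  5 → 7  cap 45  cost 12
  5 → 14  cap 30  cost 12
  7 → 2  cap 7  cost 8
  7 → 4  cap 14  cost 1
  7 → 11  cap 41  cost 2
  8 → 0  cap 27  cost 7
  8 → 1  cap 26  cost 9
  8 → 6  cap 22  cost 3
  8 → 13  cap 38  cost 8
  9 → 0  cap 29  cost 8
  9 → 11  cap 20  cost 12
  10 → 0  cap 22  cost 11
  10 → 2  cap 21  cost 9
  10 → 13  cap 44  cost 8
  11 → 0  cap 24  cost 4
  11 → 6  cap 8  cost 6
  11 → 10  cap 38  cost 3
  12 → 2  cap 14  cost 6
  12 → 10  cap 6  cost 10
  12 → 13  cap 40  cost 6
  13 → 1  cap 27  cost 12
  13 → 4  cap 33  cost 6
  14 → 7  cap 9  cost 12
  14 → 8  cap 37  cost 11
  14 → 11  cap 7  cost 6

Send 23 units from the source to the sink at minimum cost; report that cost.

shortest-cost path #1: 12→2→9→0→6 push 14 @ unit cost 26 (adds 364)
shortest-cost path #2: 12→10→0→6 push 6 @ unit cost 30 (adds 180)
shortest-cost path #3: 12→13→1→7→11→6 push 3 @ unit cost 32 (adds 96)
total cost = 640

Minimum cost for 23 units: 640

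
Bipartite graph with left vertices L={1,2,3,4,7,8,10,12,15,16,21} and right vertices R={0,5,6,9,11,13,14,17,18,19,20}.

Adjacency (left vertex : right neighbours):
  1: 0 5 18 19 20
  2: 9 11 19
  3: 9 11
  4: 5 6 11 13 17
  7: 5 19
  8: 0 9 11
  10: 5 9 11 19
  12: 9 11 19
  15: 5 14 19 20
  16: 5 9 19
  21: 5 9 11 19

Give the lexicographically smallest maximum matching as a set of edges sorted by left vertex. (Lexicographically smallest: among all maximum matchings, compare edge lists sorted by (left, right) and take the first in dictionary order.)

|M| = 8 (so the lex-smallest maximum matching has 8 edges)
process left vertices in ascending order; for each, take the smallest-labelled available neighbour that still permits 8 edges overall, or leave it unmatched if none does
lex-smallest matching: {1-18, 2-9, 3-11, 4-6, 7-5, 8-0, 10-19, 15-14}

Lex-smallest maximum matching: {(1,18), (2,9), (3,11), (4,6), (7,5), (8,0), (10,19), (15,14)}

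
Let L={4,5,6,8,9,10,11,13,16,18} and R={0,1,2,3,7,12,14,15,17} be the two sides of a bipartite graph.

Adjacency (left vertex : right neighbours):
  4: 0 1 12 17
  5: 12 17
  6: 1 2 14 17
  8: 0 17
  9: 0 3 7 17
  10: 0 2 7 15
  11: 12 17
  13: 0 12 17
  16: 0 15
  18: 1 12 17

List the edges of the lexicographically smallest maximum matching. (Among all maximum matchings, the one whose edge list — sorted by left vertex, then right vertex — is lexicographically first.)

|M| = 8 (so the lex-smallest maximum matching has 8 edges)
process left vertices in ascending order; for each, take the smallest-labelled available neighbour that still permits 8 edges overall, or leave it unmatched if none does
lex-smallest matching: {4-0, 5-12, 6-2, 8-17, 9-3, 10-7, 16-15, 18-1}

Lex-smallest maximum matching: {(4,0), (5,12), (6,2), (8,17), (9,3), (10,7), (16,15), (18,1)}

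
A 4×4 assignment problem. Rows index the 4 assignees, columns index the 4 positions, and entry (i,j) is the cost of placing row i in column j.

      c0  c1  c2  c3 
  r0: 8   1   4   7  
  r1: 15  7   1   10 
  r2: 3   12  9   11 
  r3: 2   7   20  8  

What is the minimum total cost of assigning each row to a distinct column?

optimal assignment: row0→col1 (cost 1), row1→col2 (cost 1), row2→col0 (cost 3), row3→col3 (cost 8)
total = 1 + 1 + 3 + 8 = 13

Minimum assignment cost: 13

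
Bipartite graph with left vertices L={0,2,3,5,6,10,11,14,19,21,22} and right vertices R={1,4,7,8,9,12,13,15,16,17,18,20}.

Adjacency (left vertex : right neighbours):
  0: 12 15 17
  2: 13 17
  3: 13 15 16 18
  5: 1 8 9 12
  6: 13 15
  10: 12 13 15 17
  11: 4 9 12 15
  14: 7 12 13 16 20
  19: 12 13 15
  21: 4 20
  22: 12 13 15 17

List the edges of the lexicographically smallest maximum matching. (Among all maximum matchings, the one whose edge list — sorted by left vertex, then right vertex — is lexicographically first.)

|M| = 9 (so the lex-smallest maximum matching has 9 edges)
process left vertices in ascending order; for each, take the smallest-labelled available neighbour that still permits 9 edges overall, or leave it unmatched if none does
lex-smallest matching: {0-12, 2-13, 3-16, 5-1, 6-15, 10-17, 11-4, 14-7, 21-20}

Lex-smallest maximum matching: {(0,12), (2,13), (3,16), (5,1), (6,15), (10,17), (11,4), (14,7), (21,20)}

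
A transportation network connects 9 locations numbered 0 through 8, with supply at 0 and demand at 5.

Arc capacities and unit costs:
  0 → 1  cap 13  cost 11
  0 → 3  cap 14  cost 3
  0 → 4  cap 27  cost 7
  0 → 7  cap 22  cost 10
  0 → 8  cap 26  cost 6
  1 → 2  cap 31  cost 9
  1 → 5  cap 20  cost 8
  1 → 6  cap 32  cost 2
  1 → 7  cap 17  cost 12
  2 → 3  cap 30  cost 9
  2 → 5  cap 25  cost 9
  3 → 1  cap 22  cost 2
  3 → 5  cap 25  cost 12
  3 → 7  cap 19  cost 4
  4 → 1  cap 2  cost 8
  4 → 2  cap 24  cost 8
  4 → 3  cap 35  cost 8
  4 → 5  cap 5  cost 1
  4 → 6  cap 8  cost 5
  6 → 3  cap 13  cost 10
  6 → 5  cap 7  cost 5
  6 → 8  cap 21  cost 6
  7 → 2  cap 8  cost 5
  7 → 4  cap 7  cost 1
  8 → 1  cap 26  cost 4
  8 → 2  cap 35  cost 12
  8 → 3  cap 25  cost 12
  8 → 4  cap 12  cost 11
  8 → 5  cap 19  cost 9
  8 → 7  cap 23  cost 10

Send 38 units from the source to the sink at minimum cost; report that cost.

shortest-cost path #1: 0→4→5 push 5 @ unit cost 8 (adds 40)
shortest-cost path #2: 0→3→1→6→5 push 7 @ unit cost 12 (adds 84)
shortest-cost path #3: 0→3→1→5 push 7 @ unit cost 13 (adds 91)
shortest-cost path #4: 0→8→5 push 19 @ unit cost 15 (adds 285)
total cost = 500

Minimum cost for 38 units: 500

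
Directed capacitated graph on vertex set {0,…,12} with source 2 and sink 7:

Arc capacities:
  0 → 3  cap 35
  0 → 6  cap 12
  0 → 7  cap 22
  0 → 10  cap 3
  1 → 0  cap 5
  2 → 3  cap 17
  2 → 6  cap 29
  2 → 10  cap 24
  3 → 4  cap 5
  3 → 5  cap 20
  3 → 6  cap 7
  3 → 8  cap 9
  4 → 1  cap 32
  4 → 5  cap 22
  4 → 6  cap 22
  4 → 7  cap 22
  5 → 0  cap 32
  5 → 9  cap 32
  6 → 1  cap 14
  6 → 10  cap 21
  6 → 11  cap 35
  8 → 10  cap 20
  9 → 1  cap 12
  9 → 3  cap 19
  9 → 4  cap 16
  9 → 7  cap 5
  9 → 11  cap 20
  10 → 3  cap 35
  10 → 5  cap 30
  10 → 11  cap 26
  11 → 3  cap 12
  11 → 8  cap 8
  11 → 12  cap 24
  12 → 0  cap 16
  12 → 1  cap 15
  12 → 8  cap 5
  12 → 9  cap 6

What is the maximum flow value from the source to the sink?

Maximum flow value: 48

augment #1: 2→3→4→7 bottleneck 5, total now 5
augment #2: 2→3→5→0→7 bottleneck 12, total now 17
augment #3: 2→6→1→0→7 bottleneck 5, total now 22
augment #4: 2→10→5→0→7 bottleneck 5, total now 27
augment #5: 2→10→5→9→7 bottleneck 5, total now 32
augment #6: 2→10→5→9→4→7 bottleneck 14, total now 46
augment #7: 2→6→10→5→9→4→7 bottleneck 2, total now 48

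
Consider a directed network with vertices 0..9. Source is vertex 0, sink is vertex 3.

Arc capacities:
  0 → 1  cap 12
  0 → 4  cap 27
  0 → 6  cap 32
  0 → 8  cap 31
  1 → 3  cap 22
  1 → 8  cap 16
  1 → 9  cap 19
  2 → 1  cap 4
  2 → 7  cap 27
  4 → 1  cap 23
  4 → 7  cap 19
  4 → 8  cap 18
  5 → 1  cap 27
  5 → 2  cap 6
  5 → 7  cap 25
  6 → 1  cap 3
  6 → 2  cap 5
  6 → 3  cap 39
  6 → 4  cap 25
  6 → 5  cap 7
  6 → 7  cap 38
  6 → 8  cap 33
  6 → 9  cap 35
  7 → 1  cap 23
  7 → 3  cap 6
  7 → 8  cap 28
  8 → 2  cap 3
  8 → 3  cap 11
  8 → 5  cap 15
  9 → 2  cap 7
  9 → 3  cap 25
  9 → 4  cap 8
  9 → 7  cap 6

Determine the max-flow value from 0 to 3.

Maximum flow value: 90

augment #1: 0→1→3 bottleneck 12, total now 12
augment #2: 0→6→3 bottleneck 32, total now 44
augment #3: 0→8→3 bottleneck 11, total now 55
augment #4: 0→4→1→3 bottleneck 10, total now 65
augment #5: 0→4→7→3 bottleneck 6, total now 71
augment #6: 0→4→1→9→3 bottleneck 11, total now 82
augment #7: 0→8→2→1→9→3 bottleneck 3, total now 85
augment #8: 0→8→5→1→9→3 bottleneck 5, total now 90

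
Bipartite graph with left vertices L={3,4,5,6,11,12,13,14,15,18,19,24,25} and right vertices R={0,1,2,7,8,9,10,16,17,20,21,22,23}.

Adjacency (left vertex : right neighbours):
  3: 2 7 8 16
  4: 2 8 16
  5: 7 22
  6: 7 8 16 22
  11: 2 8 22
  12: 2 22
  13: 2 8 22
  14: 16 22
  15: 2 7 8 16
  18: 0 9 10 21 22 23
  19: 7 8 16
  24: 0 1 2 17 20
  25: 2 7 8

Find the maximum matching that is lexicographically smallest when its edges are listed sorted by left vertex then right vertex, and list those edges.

Lex-smallest maximum matching: {(3,2), (4,8), (5,7), (6,16), (11,22), (18,0), (24,1)}

|M| = 7 (so the lex-smallest maximum matching has 7 edges)
process left vertices in ascending order; for each, take the smallest-labelled available neighbour that still permits 7 edges overall, or leave it unmatched if none does
lex-smallest matching: {3-2, 4-8, 5-7, 6-16, 11-22, 18-0, 24-1}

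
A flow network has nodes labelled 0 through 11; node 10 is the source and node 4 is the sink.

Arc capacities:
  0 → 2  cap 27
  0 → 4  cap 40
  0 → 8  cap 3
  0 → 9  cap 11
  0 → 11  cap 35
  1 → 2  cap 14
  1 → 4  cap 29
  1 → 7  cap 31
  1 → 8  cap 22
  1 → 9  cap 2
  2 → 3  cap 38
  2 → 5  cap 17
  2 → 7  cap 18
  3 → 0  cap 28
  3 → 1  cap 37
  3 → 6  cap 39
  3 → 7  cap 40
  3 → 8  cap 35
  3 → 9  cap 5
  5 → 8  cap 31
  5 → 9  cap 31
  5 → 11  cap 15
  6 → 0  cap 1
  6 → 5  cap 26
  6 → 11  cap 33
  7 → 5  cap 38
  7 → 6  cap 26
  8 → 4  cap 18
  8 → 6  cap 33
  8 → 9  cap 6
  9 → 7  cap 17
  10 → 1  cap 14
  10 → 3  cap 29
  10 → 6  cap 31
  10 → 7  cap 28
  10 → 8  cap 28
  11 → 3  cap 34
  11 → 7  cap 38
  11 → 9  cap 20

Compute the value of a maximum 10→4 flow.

Maximum flow value: 76

augment #1: 10→1→4 bottleneck 14, total now 14
augment #2: 10→8→4 bottleneck 18, total now 32
augment #3: 10→3→0→4 bottleneck 28, total now 60
augment #4: 10→3→1→4 bottleneck 1, total now 61
augment #5: 10→6→0→4 bottleneck 1, total now 62
augment #6: 10→6→11→3→1→4 bottleneck 14, total now 76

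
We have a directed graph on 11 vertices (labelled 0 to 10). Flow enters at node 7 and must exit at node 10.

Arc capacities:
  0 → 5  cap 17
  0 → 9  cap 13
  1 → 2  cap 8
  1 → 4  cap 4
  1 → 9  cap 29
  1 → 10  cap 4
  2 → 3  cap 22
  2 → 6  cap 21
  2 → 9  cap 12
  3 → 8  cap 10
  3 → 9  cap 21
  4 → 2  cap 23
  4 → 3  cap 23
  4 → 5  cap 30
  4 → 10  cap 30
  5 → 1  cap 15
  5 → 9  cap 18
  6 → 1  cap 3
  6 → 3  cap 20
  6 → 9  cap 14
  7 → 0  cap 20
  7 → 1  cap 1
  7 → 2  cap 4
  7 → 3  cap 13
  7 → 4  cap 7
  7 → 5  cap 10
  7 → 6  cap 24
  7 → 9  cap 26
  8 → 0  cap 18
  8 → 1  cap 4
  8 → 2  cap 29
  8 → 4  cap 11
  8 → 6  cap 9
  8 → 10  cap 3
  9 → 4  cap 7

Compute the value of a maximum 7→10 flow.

augment #1: 7→1→10 bottleneck 1, total now 1
augment #2: 7→4→10 bottleneck 7, total now 8
augment #3: 7→3→8→10 bottleneck 3, total now 11
augment #4: 7→5→1→10 bottleneck 3, total now 14
augment #5: 7→9→4→10 bottleneck 7, total now 21
augment #6: 7→3→8→4→10 bottleneck 7, total now 28
augment #7: 7→5→1→4→10 bottleneck 4, total now 32

Maximum flow value: 32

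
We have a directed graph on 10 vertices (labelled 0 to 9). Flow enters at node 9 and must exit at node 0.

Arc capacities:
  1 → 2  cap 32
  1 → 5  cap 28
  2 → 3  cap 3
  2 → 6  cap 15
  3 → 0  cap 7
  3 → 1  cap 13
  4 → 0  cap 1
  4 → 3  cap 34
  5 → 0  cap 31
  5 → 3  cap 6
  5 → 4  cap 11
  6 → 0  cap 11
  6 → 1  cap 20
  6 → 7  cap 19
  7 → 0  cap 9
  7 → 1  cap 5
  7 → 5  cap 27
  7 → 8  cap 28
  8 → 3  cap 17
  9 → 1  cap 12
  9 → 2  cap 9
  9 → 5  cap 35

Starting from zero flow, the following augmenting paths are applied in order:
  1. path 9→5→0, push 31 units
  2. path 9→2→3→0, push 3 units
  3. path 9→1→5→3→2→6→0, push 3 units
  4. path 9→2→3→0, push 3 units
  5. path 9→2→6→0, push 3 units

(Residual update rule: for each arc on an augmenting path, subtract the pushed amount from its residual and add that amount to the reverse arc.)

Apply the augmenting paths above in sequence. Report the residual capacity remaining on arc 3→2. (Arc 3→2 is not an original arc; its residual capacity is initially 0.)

after path 1 (9→5→0, push 31): res(3,2)=0
after path 2 (9→2→3→0, push 3): res(3,2)=3
after path 3 (9→1→5→3→2→6→0, push 3): res(3,2)=0
after path 4 (9→2→3→0, push 3): res(3,2)=3
after path 5 (9→2→6→0, push 3): res(3,2)=3

Residual capacity of (3,2): 3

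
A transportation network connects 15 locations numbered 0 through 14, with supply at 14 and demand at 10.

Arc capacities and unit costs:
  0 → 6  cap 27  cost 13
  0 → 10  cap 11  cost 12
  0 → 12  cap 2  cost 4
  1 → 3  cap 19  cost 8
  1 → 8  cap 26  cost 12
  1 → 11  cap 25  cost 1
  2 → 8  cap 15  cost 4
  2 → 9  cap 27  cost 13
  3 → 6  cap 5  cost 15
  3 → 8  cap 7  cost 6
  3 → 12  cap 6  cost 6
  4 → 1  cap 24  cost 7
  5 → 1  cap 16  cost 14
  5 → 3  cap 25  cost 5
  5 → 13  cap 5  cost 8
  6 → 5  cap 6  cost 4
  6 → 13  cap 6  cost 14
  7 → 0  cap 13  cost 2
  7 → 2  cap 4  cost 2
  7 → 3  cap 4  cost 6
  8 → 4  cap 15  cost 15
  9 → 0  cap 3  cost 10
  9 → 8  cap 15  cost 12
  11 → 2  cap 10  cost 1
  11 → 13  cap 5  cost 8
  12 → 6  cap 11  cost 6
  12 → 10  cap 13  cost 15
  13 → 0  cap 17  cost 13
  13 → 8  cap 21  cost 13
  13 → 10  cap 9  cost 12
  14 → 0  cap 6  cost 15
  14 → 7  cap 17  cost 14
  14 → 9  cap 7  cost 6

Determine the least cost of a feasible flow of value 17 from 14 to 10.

Minimum cost for 17 units: 536

shortest-cost path #1: 14→0→10 push 6 @ unit cost 27 (adds 162)
shortest-cost path #2: 14→7→0→10 push 5 @ unit cost 28 (adds 140)
shortest-cost path #3: 14→7→0→12→10 push 2 @ unit cost 35 (adds 70)
shortest-cost path #4: 14→7→3→12→10 push 4 @ unit cost 41 (adds 164)
total cost = 536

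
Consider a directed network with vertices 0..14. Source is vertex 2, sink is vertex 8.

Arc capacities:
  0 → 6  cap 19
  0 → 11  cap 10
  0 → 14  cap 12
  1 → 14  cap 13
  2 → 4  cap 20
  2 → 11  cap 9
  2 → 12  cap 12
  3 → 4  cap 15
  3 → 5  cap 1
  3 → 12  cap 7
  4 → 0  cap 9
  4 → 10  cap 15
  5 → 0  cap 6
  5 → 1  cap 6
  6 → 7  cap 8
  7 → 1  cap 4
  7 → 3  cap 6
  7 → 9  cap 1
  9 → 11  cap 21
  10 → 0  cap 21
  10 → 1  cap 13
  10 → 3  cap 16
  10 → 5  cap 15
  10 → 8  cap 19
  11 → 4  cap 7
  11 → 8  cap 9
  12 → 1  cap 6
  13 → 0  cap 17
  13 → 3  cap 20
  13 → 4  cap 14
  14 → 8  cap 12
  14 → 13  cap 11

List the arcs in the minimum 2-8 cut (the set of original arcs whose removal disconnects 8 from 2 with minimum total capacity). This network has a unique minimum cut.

augment #1: 2→11→8 push 9
augment #2: 2→4→10→8 push 15
augment #3: 2→4→0→14→8 push 5
augment #4: 2→12→1→14→8 push 6
max flow = 35; residual-reachable set from 2 gives S-side
cut edges (S→T): {(2,4), (2,11), (12,1)} total cap 35

Min-cut arcs: {(2,4), (2,11), (12,1)} (total capacity 35)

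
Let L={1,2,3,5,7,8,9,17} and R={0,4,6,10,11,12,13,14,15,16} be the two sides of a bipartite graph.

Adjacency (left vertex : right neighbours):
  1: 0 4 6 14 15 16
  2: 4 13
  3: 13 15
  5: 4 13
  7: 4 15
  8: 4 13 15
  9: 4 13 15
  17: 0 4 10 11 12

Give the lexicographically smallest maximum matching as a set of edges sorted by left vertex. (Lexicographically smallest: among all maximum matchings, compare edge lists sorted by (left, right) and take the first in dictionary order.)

|M| = 5 (so the lex-smallest maximum matching has 5 edges)
process left vertices in ascending order; for each, take the smallest-labelled available neighbour that still permits 5 edges overall, or leave it unmatched if none does
lex-smallest matching: {1-0, 2-4, 3-13, 7-15, 17-10}

Lex-smallest maximum matching: {(1,0), (2,4), (3,13), (7,15), (17,10)}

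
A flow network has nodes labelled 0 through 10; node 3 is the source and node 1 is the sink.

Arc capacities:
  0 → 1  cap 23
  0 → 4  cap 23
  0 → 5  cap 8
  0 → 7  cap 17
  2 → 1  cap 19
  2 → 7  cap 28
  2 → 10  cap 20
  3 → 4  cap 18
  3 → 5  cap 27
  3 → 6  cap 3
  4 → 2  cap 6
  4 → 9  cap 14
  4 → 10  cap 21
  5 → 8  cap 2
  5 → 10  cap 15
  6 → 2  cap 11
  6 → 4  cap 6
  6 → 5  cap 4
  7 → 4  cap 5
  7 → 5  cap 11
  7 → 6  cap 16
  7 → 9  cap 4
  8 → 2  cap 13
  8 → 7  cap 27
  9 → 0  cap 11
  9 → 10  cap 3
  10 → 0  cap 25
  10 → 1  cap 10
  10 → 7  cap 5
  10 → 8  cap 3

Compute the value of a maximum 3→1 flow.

augment #1: 3→4→2→1 bottleneck 6, total now 6
augment #2: 3→4→10→1 bottleneck 10, total now 16
augment #3: 3→6→2→1 bottleneck 3, total now 19
augment #4: 3→4→9→0→1 bottleneck 2, total now 21
augment #5: 3→5→8→2→1 bottleneck 2, total now 23
augment #6: 3→5→10→0→1 bottleneck 15, total now 38

Maximum flow value: 38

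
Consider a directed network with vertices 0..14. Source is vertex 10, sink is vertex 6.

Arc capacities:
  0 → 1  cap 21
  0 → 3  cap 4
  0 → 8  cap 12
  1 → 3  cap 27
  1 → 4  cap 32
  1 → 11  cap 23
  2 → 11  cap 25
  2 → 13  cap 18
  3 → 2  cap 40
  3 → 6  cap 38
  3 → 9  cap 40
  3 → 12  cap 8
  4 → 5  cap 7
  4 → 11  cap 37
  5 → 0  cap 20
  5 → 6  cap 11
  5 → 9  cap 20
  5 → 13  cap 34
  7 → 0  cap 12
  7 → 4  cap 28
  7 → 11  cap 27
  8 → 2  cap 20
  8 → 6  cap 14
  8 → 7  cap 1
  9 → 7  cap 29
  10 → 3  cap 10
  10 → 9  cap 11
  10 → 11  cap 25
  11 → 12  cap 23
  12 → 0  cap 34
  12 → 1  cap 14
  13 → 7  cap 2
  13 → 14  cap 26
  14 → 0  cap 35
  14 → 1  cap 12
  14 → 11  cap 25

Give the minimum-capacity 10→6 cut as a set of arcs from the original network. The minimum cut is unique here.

augment #1: 10→3→6 push 10
augment #2: 10→9→7→0→3→6 push 4
augment #3: 10→9→7→0→8→6 push 7
augment #4: 10→11→12→0→8→6 push 5
augment #5: 10→11→12→1→3→6 push 14
augment #6: 10→11→12→0→1→3→6 push 4
max flow = 44; residual-reachable set from 10 gives S-side
cut edges (S→T): {(10,3), (10,9), (11,12)} total cap 44

Min-cut arcs: {(10,3), (10,9), (11,12)} (total capacity 44)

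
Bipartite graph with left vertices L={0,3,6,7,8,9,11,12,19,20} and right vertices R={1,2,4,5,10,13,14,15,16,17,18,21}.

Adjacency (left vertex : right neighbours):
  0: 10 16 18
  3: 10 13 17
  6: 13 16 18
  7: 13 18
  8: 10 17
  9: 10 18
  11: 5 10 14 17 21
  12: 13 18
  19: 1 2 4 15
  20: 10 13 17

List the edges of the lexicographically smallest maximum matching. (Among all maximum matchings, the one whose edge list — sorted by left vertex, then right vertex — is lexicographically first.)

|M| = 7 (so the lex-smallest maximum matching has 7 edges)
process left vertices in ascending order; for each, take the smallest-labelled available neighbour that still permits 7 edges overall, or leave it unmatched if none does
lex-smallest matching: {0-10, 3-13, 6-16, 7-18, 8-17, 11-5, 19-1}

Lex-smallest maximum matching: {(0,10), (3,13), (6,16), (7,18), (8,17), (11,5), (19,1)}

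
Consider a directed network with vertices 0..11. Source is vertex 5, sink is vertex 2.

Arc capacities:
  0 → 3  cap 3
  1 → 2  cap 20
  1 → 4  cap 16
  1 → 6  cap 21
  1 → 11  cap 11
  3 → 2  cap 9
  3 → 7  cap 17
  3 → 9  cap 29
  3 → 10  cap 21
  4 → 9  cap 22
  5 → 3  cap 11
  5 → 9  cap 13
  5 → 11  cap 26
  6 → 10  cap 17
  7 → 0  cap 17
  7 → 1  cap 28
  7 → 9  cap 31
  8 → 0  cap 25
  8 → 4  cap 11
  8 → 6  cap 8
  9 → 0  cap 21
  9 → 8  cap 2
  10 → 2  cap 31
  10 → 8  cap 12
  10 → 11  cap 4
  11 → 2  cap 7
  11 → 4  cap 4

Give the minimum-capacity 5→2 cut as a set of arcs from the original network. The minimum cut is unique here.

Min-cut arcs: {(0,3), (5,3), (9,8), (11,2)} (total capacity 23)

augment #1: 5→3→2 push 9
augment #2: 5→11→2 push 7
augment #3: 5→3→10→2 push 2
augment #4: 5→9→0→3→10→2 push 3
augment #5: 5→9→8→6→10→2 push 2
max flow = 23; residual-reachable set from 5 gives S-side
cut edges (S→T): {(0,3), (5,3), (9,8), (11,2)} total cap 23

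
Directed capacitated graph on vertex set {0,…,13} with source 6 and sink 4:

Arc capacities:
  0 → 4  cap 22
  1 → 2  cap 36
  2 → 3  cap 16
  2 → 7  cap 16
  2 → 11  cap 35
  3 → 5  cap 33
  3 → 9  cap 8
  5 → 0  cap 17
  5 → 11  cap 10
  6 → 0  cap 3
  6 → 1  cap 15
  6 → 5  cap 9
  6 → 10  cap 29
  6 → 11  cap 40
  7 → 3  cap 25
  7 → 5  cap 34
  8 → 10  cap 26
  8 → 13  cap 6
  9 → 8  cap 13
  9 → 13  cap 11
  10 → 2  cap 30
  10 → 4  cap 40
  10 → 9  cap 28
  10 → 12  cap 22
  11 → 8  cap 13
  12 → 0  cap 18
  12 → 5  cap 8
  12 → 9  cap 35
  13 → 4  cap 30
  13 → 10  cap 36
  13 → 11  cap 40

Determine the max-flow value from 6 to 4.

augment #1: 6→0→4 bottleneck 3, total now 3
augment #2: 6→10→4 bottleneck 29, total now 32
augment #3: 6→5→0→4 bottleneck 9, total now 41
augment #4: 6→11→8→10→4 bottleneck 11, total now 52
augment #5: 6→11→8→13→4 bottleneck 2, total now 54
augment #6: 6→1→2→3→5→0→4 bottleneck 8, total now 62
augment #7: 6→1→2→3→9→13→4 bottleneck 7, total now 69

Maximum flow value: 69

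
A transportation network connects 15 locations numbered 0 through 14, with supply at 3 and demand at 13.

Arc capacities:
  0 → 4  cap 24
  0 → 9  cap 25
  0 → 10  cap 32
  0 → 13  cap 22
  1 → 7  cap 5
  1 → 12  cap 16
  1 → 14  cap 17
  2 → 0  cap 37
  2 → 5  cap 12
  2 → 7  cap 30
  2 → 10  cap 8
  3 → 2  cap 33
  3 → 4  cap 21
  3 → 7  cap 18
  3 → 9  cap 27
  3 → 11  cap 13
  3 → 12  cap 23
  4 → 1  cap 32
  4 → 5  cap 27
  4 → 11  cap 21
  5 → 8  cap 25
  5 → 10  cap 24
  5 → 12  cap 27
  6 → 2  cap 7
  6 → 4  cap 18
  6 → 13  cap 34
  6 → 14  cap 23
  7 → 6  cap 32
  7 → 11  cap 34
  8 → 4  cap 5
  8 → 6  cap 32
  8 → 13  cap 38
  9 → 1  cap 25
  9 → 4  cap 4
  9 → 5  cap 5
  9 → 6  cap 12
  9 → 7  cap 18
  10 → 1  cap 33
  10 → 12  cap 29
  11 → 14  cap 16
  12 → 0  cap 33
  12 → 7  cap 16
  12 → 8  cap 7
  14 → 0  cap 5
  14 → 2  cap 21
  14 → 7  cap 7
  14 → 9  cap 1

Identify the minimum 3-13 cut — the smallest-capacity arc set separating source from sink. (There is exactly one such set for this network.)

Min-cut arcs: {(0,13), (5,8), (6,13), (12,8)} (total capacity 88)

augment #1: 3→2→0→13 push 22
augment #2: 3→7→6→13 push 18
augment #3: 3→9→6→13 push 12
augment #4: 3→12→8→13 push 7
augment #5: 3→2→5→8→13 push 11
augment #6: 3→4→5→8→13 push 14
augment #7: 3→9→7→6→13 push 4
max flow = 88; residual-reachable set from 3 gives S-side
cut edges (S→T): {(0,13), (5,8), (6,13), (12,8)} total cap 88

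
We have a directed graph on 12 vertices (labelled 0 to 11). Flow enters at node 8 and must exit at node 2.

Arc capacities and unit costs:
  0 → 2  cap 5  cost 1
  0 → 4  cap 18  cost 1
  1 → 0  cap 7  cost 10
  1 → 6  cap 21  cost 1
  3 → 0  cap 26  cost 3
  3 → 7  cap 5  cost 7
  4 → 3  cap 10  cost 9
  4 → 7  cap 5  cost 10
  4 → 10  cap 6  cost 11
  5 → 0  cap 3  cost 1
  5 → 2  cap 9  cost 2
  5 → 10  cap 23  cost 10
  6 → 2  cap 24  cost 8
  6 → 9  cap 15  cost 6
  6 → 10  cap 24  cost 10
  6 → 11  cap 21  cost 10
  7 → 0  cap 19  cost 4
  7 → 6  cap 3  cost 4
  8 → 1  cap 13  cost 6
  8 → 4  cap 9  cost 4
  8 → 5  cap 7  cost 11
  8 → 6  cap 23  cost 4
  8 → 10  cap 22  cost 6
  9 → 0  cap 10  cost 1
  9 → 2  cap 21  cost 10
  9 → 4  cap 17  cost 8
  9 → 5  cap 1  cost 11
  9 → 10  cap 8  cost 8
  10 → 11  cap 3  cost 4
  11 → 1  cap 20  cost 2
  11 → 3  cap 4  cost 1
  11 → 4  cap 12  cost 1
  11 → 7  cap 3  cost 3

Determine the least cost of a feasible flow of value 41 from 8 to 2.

Minimum cost for 41 units: 572

shortest-cost path #1: 8→6→2 push 23 @ unit cost 12 (adds 276)
shortest-cost path #2: 8→5→2 push 7 @ unit cost 13 (adds 91)
shortest-cost path #3: 8→1→6→2 push 1 @ unit cost 15 (adds 15)
shortest-cost path #4: 8→10→11→3→0→2 push 3 @ unit cost 15 (adds 45)
shortest-cost path #5: 8→1→6→9→0→2 push 2 @ unit cost 15 (adds 30)
shortest-cost path #6: 8→1→6→9→2 push 5 @ unit cost 23 (adds 115)
total cost = 572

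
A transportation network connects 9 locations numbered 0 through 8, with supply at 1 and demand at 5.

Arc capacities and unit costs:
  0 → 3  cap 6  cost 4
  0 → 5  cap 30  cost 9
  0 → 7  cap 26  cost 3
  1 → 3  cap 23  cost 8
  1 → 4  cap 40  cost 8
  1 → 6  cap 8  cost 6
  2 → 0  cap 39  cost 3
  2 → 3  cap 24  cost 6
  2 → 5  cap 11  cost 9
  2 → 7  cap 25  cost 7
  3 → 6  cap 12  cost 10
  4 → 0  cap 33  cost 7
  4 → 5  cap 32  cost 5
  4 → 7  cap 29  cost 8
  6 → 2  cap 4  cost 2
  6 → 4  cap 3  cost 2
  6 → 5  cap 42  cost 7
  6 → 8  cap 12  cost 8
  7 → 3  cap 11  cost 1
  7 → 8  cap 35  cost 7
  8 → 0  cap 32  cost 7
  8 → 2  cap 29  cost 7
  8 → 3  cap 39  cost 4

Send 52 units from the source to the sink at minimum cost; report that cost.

shortest-cost path #1: 1→4→5 push 32 @ unit cost 13 (adds 416)
shortest-cost path #2: 1→6→5 push 8 @ unit cost 13 (adds 104)
shortest-cost path #3: 1→4→0→5 push 8 @ unit cost 24 (adds 192)
shortest-cost path #4: 1→3→6→5 push 4 @ unit cost 25 (adds 100)
total cost = 812

Minimum cost for 52 units: 812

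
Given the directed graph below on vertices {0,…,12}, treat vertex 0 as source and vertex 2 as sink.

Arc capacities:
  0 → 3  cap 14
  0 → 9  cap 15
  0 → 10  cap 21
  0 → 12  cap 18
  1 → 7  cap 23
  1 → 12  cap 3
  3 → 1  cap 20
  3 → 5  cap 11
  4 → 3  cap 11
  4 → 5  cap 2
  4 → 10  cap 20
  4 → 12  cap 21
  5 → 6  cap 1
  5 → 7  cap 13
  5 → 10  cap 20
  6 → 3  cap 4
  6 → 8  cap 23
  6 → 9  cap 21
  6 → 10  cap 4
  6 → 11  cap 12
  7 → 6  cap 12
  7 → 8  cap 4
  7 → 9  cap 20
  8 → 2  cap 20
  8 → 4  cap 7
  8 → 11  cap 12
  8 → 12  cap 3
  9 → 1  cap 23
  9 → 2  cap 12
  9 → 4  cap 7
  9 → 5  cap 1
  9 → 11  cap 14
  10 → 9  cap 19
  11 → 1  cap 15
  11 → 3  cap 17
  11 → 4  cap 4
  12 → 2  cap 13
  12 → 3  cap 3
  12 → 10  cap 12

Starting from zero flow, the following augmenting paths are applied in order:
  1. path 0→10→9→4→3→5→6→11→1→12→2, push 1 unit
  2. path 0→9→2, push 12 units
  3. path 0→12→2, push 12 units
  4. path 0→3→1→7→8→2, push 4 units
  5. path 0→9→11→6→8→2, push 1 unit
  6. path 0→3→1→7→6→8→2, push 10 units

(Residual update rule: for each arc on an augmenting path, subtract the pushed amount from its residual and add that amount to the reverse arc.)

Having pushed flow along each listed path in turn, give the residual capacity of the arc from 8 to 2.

after path 1 (0→10→9→4→3→5→6→11→1→12→2, push 1): res(8,2)=20
after path 2 (0→9→2, push 12): res(8,2)=20
after path 3 (0→12→2, push 12): res(8,2)=20
after path 4 (0→3→1→7→8→2, push 4): res(8,2)=16
after path 5 (0→9→11→6→8→2, push 1): res(8,2)=15
after path 6 (0→3→1→7→6→8→2, push 10): res(8,2)=5

Residual capacity of (8,2): 5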